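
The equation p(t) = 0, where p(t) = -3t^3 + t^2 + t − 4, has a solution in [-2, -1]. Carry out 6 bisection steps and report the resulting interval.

[-1.09375, -1.078125]

m = -1.5, p(m) = 6.875 (+); new bracket [-1.5, -1]
m = -1.25, p(m) = 2.171875 (+); new bracket [-1.25, -1]
m = -1.125, p(m) = 0.412109 (+); new bracket [-1.125, -1]
m = -1.0625, p(m) = -0.3352 (−); new bracket [-1.125, -1.0625]
m = -1.09375, p(m) = 0.0279 (+); new bracket [-1.09375, -1.0625]
m = -1.078125, p(m) = -0.1563 (−); new bracket [-1.09375, -1.078125]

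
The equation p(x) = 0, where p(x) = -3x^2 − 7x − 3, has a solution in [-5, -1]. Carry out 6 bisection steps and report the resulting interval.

p(-3) = -9 < 0, so the root lies in [-3, -1]
p(-2) = -1 < 0, so the root lies in [-2, -1]
p(-1.5) = 0.75 > 0, so the root lies in [-2, -1.5]
p(-1.75) = 0.0625 > 0, so the root lies in [-2, -1.75]
p(-1.875) = -0.4219 < 0, so the root lies in [-1.875, -1.75]
p(-1.8125) = -0.168 < 0, so the root lies in [-1.8125, -1.75]

[-1.8125, -1.75]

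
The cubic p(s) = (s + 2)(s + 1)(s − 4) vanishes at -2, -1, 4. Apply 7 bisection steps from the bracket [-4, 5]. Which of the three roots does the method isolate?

s = 0.5 gives p = -13.125, negative; keep [0.5, 5]
s = 2.75 gives p = -22.265625, negative; keep [2.75, 5]
s = 3.875 gives p = -3.580078, negative; keep [3.875, 5]
s = 4.4375 gives p = 15.3142, positive; keep [3.875, 4.4375]
s = 4.15625 gives p = 4.9599, positive; keep [3.875, 4.15625]
s = 4.015625 gives p = 0.4714, positive; keep [3.875, 4.015625]
s = 3.9453125 gives p = -1.6079, negative; keep [3.9453125, 4.015625]

4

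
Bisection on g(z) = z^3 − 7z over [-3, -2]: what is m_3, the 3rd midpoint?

z = -2.5 gives g = 1.875, positive; keep [-3, -2.5]
z = -2.75 gives g = -1.546875, negative; keep [-2.75, -2.5]
z = -2.625 gives g = 0.287109, positive; keep [-2.75, -2.625]

-2.625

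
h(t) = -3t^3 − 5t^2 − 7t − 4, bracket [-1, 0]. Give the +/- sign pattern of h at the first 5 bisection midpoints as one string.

t = -0.5 gives h = -1.375, negative; keep [-1, -0.5]
t = -0.75 gives h = -0.296875, negative; keep [-1, -0.75]
t = -0.875 gives h = 0.306641, positive; keep [-0.875, -0.75]
t = -0.8125 gives h = -0.0042, negative; keep [-0.875, -0.8125]
t = -0.84375 gives h = 0.1487, positive; keep [-0.84375, -0.8125]

--+-+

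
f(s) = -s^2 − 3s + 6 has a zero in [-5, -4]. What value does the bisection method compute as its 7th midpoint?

midpoint -4.5: f = -0.75 < 0 → [-4.5, -4]
midpoint -4.25: f = 0.6875 > 0 → [-4.5, -4.25]
midpoint -4.375: f = -0.015625 < 0 → [-4.375, -4.25]
midpoint -4.3125: f = 0.3398 > 0 → [-4.375, -4.3125]
midpoint -4.34375: f = 0.1631 > 0 → [-4.375, -4.34375]
midpoint -4.359375: f = 0.074 > 0 → [-4.375, -4.359375]
midpoint -4.3671875: f = 0.0292 > 0 → [-4.375, -4.3671875]

-4.3671875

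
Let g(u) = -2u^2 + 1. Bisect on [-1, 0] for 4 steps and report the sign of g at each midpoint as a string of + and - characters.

+-++

g(-0.5) = 0.5 > 0, so the root lies in [-1, -0.5]
g(-0.75) = -0.125 < 0, so the root lies in [-0.75, -0.5]
g(-0.625) = 0.21875 > 0, so the root lies in [-0.75, -0.625]
g(-0.6875) = 0.0547 > 0, so the root lies in [-0.75, -0.6875]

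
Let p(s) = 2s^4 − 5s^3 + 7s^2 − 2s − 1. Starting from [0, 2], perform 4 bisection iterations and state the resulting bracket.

[0.75, 0.875]

p(1) = 1 > 0, so the root lies in [0, 1]
p(0.5) = -0.75 < 0, so the root lies in [0.5, 1]
p(0.75) = -0.039062 < 0, so the root lies in [0.75, 1]
p(0.875) = 0.4321 > 0, so the root lies in [0.75, 0.875]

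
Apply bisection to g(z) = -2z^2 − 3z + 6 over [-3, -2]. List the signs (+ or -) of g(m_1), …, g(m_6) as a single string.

midpoint -2.5: g = 1 > 0 → [-3, -2.5]
midpoint -2.75: g = -0.875 < 0 → [-2.75, -2.5]
midpoint -2.625: g = 0.09375 > 0 → [-2.75, -2.625]
midpoint -2.6875: g = -0.3828 < 0 → [-2.6875, -2.625]
midpoint -2.65625: g = -0.1426 < 0 → [-2.65625, -2.625]
midpoint -2.640625: g = -0.0239 < 0 → [-2.640625, -2.625]

+-+---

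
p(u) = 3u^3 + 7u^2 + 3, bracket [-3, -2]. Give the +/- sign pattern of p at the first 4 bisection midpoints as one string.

m = -2.5, p(m) = -0.125 (−); new bracket [-2.5, -2]
m = -2.25, p(m) = 4.265625 (+); new bracket [-2.5, -2.25]
m = -2.375, p(m) = 2.294922 (+); new bracket [-2.5, -2.375]
m = -2.4375, p(m) = 1.1433 (+); new bracket [-2.5, -2.4375]

-+++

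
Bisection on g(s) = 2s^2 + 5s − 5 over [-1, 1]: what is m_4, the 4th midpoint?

0.875

s = 0 gives g = -5, negative; keep [0, 1]
s = 0.5 gives g = -2, negative; keep [0.5, 1]
s = 0.75 gives g = -0.125, negative; keep [0.75, 1]
s = 0.875 gives g = 0.9062, positive; keep [0.75, 0.875]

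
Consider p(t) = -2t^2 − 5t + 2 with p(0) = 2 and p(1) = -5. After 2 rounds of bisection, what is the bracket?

t = 0.5 gives p = -1, negative; keep [0, 0.5]
t = 0.25 gives p = 0.625, positive; keep [0.25, 0.5]

[0.25, 0.5]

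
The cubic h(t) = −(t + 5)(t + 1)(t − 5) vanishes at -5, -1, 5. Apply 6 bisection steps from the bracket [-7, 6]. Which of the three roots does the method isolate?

5

m = -0.5, h(m) = 12.375 (+); new bracket [-0.5, 6]
m = 2.75, h(m) = 65.390625 (+); new bracket [2.75, 6]
m = 4.375, h(m) = 31.494141 (+); new bracket [4.375, 6]
m = 5.1875, h(m) = -11.8191 (−); new bracket [4.375, 5.1875]
m = 4.78125, h(m) = 12.3698 (+); new bracket [4.78125, 5.1875]
m = 4.984375, h(m) = 0.9336 (+); new bracket [4.984375, 5.1875]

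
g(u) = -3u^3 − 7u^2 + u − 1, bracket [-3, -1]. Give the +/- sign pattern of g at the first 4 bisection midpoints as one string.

g(-2) = -7 < 0, so the root lies in [-3, -2]
g(-2.5) = -0.375 < 0, so the root lies in [-3, -2.5]
g(-2.75) = 5.703125 > 0, so the root lies in [-2.75, -2.5]
g(-2.625) = 2.4043 > 0, so the root lies in [-2.625, -2.5]

--++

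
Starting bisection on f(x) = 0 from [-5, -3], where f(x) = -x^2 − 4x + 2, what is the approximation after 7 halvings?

-4.453125

f(-4) = 2 > 0, so the root lies in [-5, -4]
f(-4.5) = -0.25 < 0, so the root lies in [-4.5, -4]
f(-4.25) = 0.9375 > 0, so the root lies in [-4.5, -4.25]
f(-4.375) = 0.3594 > 0, so the root lies in [-4.5, -4.375]
f(-4.4375) = 0.0586 > 0, so the root lies in [-4.5, -4.4375]
f(-4.46875) = -0.0947 < 0, so the root lies in [-4.46875, -4.4375]
f(-4.453125) = -0.0178 < 0, so the root lies in [-4.453125, -4.4375]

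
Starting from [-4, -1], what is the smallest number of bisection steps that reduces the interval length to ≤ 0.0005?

13

Width after n steps is 3/2^n. Need 2^n ≥ 3/0.0005 = 6000.
2^12 = 4096 < 6000 ≤ 2^13 = 8192, so n = 13.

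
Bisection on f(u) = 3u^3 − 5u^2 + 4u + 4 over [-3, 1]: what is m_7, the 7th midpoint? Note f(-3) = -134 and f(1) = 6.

-0.53125

f(-1) = -8 < 0, so the root lies in [-1, 1]
f(0) = 4 > 0, so the root lies in [-1, 0]
f(-0.5) = 0.375 > 0, so the root lies in [-1, -0.5]
f(-0.75) = -3.0781 < 0, so the root lies in [-0.75, -0.5]
f(-0.625) = -1.1855 < 0, so the root lies in [-0.625, -0.5]
f(-0.5625) = -0.366 < 0, so the root lies in [-0.5625, -0.5]
f(-0.53125) = 0.0141 > 0, so the root lies in [-0.5625, -0.53125]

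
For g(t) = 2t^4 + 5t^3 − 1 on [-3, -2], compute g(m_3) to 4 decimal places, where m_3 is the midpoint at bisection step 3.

3.5220

midpoint -2.5: g = -1 < 0 → [-3, -2.5]
midpoint -2.75: g = 9.398438 > 0 → [-2.75, -2.5]
midpoint -2.625: g = 3.521973 > 0 → [-2.625, -2.5]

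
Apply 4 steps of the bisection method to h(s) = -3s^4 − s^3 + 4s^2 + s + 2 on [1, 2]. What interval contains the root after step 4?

[1.25, 1.3125]

s = 1.5 gives h = -6.0625, negative; keep [1, 1.5]
s = 1.25 gives h = 0.222656, positive; keep [1.25, 1.5]
s = 1.375 gives h = -2.385498, negative; keep [1.25, 1.375]
s = 1.3125 gives h = -0.9605, negative; keep [1.25, 1.3125]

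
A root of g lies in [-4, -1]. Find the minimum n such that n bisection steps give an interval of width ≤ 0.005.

10

Width after n steps is 3/2^n. Need 2^n ≥ 3/0.005 = 600.
2^9 = 512 < 600 ≤ 2^10 = 1024, so n = 10.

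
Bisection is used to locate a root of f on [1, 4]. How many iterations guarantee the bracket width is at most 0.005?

Width after n steps is 3/2^n. Need 2^n ≥ 3/0.005 = 600.
2^9 = 512 < 600 ≤ 2^10 = 1024, so n = 10.

10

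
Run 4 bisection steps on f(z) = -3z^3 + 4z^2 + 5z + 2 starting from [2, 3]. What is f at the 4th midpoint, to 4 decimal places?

0.6755

f(2.5) = -7.375 < 0, so the root lies in [2, 2.5]
f(2.25) = -0.671875 < 0, so the root lies in [2, 2.25]
f(2.125) = 1.900391 > 0, so the root lies in [2.125, 2.25]
f(2.1875) = 0.6755 > 0, so the root lies in [2.1875, 2.25]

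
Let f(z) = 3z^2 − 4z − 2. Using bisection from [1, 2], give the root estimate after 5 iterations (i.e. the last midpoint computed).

midpoint 1.5: f = -1.25 < 0 → [1.5, 2]
midpoint 1.75: f = 0.1875 > 0 → [1.5, 1.75]
midpoint 1.625: f = -0.578125 < 0 → [1.625, 1.75]
midpoint 1.6875: f = -0.207 < 0 → [1.6875, 1.75]
midpoint 1.71875: f = -0.0127 < 0 → [1.71875, 1.75]

1.71875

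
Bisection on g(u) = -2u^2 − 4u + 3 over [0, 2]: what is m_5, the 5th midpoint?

0.5625

midpoint 1: g = -3 < 0 → [0, 1]
midpoint 0.5: g = 0.5 > 0 → [0.5, 1]
midpoint 0.75: g = -1.125 < 0 → [0.5, 0.75]
midpoint 0.625: g = -0.2812 < 0 → [0.5, 0.625]
midpoint 0.5625: g = 0.1172 > 0 → [0.5625, 0.625]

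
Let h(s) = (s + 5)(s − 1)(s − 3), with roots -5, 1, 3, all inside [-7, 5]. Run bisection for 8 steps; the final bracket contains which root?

h(-1) = 32 > 0, so the root lies in [-7, -1]
h(-4) = 35 > 0, so the root lies in [-7, -4]
h(-5.5) = -27.625 < 0, so the root lies in [-5.5, -4]
h(-4.75) = 11.1406 > 0, so the root lies in [-5.5, -4.75]
h(-5.125) = -6.2207 < 0, so the root lies in [-5.125, -4.75]
h(-4.9375) = 2.9456 > 0, so the root lies in [-5.125, -4.9375]
h(-5.03125) = -1.5137 < 0, so the root lies in [-5.03125, -4.9375]
h(-4.984375) = 0.7466 > 0, so the root lies in [-5.03125, -4.984375]

-5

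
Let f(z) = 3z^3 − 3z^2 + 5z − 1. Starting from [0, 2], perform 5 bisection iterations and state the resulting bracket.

midpoint 1: f = 4 > 0 → [0, 1]
midpoint 0.5: f = 1.125 > 0 → [0, 0.5]
midpoint 0.25: f = 0.109375 > 0 → [0, 0.25]
midpoint 0.125: f = -0.416 < 0 → [0.125, 0.25]
midpoint 0.1875: f = -0.1482 < 0 → [0.1875, 0.25]

[0.1875, 0.25]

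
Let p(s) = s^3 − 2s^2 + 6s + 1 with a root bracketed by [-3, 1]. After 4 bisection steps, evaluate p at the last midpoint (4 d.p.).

midpoint -1: p = -8 < 0 → [-1, 1]
midpoint 0: p = 1 > 0 → [-1, 0]
midpoint -0.5: p = -2.625 < 0 → [-0.5, 0]
midpoint -0.25: p = -0.6406 < 0 → [-0.25, 0]

-0.6406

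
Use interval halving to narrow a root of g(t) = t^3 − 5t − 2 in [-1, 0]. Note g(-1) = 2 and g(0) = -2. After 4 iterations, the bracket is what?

m = -0.5, g(m) = 0.375 (+); new bracket [-0.5, 0]
m = -0.25, g(m) = -0.765625 (−); new bracket [-0.5, -0.25]
m = -0.375, g(m) = -0.177734 (−); new bracket [-0.5, -0.375]
m = -0.4375, g(m) = 0.1038 (+); new bracket [-0.4375, -0.375]

[-0.4375, -0.375]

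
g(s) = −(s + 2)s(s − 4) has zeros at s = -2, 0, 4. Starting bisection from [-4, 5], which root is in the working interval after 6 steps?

4

g(0.5) = 4.375 > 0, so the root lies in [0.5, 5]
g(2.75) = 16.328125 > 0, so the root lies in [2.75, 5]
g(3.875) = 2.845703 > 0, so the root lies in [3.875, 5]
g(4.4375) = -12.4978 < 0, so the root lies in [3.875, 4.4375]
g(4.15625) = -3.998 < 0, so the root lies in [3.875, 4.15625]
g(4.015625) = -0.3774 < 0, so the root lies in [3.875, 4.015625]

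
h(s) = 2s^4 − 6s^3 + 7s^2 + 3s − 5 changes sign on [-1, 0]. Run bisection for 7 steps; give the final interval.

s = -0.5 gives h = -3.875, negative; keep [-1, -0.5]
s = -0.75 gives h = -0.148438, negative; keep [-1, -0.75]
s = -0.875 gives h = 2.92627, positive; keep [-0.875, -0.75]
s = -0.8125 gives h = 1.2735, positive; keep [-0.8125, -0.75]
s = -0.78125 gives h = 0.5348, positive; keep [-0.78125, -0.75]
s = -0.765625 gives h = 0.1864, positive; keep [-0.765625, -0.75]
s = -0.7578125 gives h = 0.0173, positive; keep [-0.7578125, -0.75]

[-0.7578125, -0.75]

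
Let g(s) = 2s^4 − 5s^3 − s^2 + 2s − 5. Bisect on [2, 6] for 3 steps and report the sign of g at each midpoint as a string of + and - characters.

++-

m = 4, g(m) = 179 (+); new bracket [2, 4]
m = 3, g(m) = 19 (+); new bracket [2, 3]
m = 2.5, g(m) = -6.25 (−); new bracket [2.5, 3]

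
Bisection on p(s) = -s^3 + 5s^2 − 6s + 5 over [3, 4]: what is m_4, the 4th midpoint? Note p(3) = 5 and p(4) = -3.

3.8125

m = 3.5, p(m) = 2.375 (+); new bracket [3.5, 4]
m = 3.75, p(m) = 0.078125 (+); new bracket [3.75, 4]
m = 3.875, p(m) = -1.357422 (−); new bracket [3.75, 3.875]
m = 3.8125, p(m) = -0.6145 (−); new bracket [3.75, 3.8125]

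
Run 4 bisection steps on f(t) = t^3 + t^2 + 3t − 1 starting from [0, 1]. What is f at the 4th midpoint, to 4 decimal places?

m = 0.5, f(m) = 0.875 (+); new bracket [0, 0.5]
m = 0.25, f(m) = -0.171875 (−); new bracket [0.25, 0.5]
m = 0.375, f(m) = 0.318359 (+); new bracket [0.25, 0.375]
m = 0.3125, f(m) = 0.0657 (+); new bracket [0.25, 0.3125]

0.0657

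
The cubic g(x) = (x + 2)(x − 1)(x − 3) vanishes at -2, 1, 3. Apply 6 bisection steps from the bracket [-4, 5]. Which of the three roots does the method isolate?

-2

m = 0.5, g(m) = 3.125 (+); new bracket [-4, 0.5]
m = -1.75, g(m) = 3.265625 (+); new bracket [-4, -1.75]
m = -2.875, g(m) = -19.919922 (−); new bracket [-2.875, -1.75]
m = -2.3125, g(m) = -5.4993 (−); new bracket [-2.3125, -1.75]
m = -2.03125, g(m) = -0.4766 (−); new bracket [-2.03125, -1.75]
m = -1.890625, g(m) = 1.5462 (+); new bracket [-2.03125, -1.890625]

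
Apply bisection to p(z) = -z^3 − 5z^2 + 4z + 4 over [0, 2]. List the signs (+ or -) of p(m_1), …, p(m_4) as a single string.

z = 1 gives p = 2, positive; keep [1, 2]
z = 1.5 gives p = -4.625, negative; keep [1, 1.5]
z = 1.25 gives p = -0.765625, negative; keep [1, 1.25]
z = 1.125 gives p = 0.748, positive; keep [1.125, 1.25]

+--+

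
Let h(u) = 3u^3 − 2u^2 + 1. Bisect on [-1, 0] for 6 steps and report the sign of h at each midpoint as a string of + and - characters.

midpoint -0.5: h = 0.125 > 0 → [-1, -0.5]
midpoint -0.75: h = -1.390625 < 0 → [-0.75, -0.5]
midpoint -0.625: h = -0.513672 < 0 → [-0.625, -0.5]
midpoint -0.5625: h = -0.1667 < 0 → [-0.5625, -0.5]
midpoint -0.53125: h = -0.0143 < 0 → [-0.53125, -0.5]
midpoint -0.515625: h = 0.057 > 0 → [-0.53125, -0.515625]

+----+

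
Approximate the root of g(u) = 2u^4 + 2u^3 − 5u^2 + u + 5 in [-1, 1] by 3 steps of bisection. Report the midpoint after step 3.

g(0) = 5 > 0, so the root lies in [-1, 0]
g(-0.5) = 3.125 > 0, so the root lies in [-1, -0.5]
g(-0.75) = 1.226562 > 0, so the root lies in [-1, -0.75]

-0.75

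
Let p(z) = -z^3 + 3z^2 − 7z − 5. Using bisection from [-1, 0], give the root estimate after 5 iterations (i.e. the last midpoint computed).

midpoint -0.5: p = -0.625 < 0 → [-1, -0.5]
midpoint -0.75: p = 2.359375 > 0 → [-0.75, -0.5]
midpoint -0.625: p = 0.791016 > 0 → [-0.625, -0.5]
midpoint -0.5625: p = 0.0647 > 0 → [-0.5625, -0.5]
midpoint -0.53125: p = -0.2846 < 0 → [-0.5625, -0.53125]

-0.53125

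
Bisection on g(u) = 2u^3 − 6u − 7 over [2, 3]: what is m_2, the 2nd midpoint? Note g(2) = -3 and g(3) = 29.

midpoint 2.5: g = 9.25 > 0 → [2, 2.5]
midpoint 2.25: g = 2.28125 > 0 → [2, 2.25]

2.25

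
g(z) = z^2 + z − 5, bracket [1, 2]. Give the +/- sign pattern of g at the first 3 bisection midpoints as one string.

--+

m = 1.5, g(m) = -1.25 (−); new bracket [1.5, 2]
m = 1.75, g(m) = -0.1875 (−); new bracket [1.75, 2]
m = 1.875, g(m) = 0.390625 (+); new bracket [1.75, 1.875]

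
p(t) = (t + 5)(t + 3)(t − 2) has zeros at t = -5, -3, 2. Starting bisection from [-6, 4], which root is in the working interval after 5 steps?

2

t = -1 gives p = -24, negative; keep [-1, 4]
t = 1.5 gives p = -14.625, negative; keep [1.5, 4]
t = 2.75 gives p = 33.421875, positive; keep [1.5, 2.75]
t = 2.125 gives p = 4.5645, positive; keep [1.5, 2.125]
t = 1.8125 gives p = -6.1472, negative; keep [1.8125, 2.125]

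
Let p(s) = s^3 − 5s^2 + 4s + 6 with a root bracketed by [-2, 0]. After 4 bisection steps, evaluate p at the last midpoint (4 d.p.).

1.3027

s = -1 gives p = -4, negative; keep [-1, 0]
s = -0.5 gives p = 2.625, positive; keep [-1, -0.5]
s = -0.75 gives p = -0.234375, negative; keep [-0.75, -0.5]
s = -0.625 gives p = 1.3027, positive; keep [-0.75, -0.625]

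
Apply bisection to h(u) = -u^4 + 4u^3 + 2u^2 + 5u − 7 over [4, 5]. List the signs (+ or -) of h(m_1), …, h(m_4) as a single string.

h(4.5) = 10.4375 > 0, so the root lies in [4.5, 5]
h(4.75) = -18.503906 < 0, so the root lies in [4.5, 4.75]
h(4.625) = -2.926025 < 0, so the root lies in [4.5, 4.625]
h(4.5625) = 4.022 > 0, so the root lies in [4.5625, 4.625]

+--+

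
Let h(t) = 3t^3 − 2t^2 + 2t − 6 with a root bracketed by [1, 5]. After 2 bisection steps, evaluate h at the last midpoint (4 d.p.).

14.0000

h(3) = 63 > 0, so the root lies in [1, 3]
h(2) = 14 > 0, so the root lies in [1, 2]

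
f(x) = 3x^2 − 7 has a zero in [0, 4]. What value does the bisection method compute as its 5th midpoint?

x = 2 gives f = 5, positive; keep [0, 2]
x = 1 gives f = -4, negative; keep [1, 2]
x = 1.5 gives f = -0.25, negative; keep [1.5, 2]
x = 1.75 gives f = 2.1875, positive; keep [1.5, 1.75]
x = 1.625 gives f = 0.9219, positive; keep [1.5, 1.625]

1.625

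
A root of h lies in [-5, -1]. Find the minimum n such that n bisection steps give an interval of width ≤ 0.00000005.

27

Width after n steps is 4/2^n. Need 2^n ≥ 4/0.00000005 = 80000000.
2^26 = 67108864 < 80000000 ≤ 2^27 = 134217728, so n = 27.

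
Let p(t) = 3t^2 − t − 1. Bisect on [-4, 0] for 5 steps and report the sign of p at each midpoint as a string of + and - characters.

p(-2) = 13 > 0, so the root lies in [-2, 0]
p(-1) = 3 > 0, so the root lies in [-1, 0]
p(-0.5) = 0.25 > 0, so the root lies in [-0.5, 0]
p(-0.25) = -0.5625 < 0, so the root lies in [-0.5, -0.25]
p(-0.375) = -0.2031 < 0, so the root lies in [-0.5, -0.375]

+++--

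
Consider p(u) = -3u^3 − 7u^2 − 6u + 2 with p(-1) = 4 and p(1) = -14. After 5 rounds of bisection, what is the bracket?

[0.25, 0.3125]

midpoint 0: p = 2 > 0 → [0, 1]
midpoint 0.5: p = -3.125 < 0 → [0, 0.5]
midpoint 0.25: p = 0.015625 > 0 → [0.25, 0.5]
midpoint 0.375: p = -1.3926 < 0 → [0.25, 0.375]
midpoint 0.3125: p = -0.6501 < 0 → [0.25, 0.3125]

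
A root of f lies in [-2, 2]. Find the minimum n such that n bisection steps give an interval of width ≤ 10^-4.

16

Width after n steps is 4/2^n. Need 2^n ≥ 4/10^-4 = 40000.
2^15 = 32768 < 40000 ≤ 2^16 = 65536, so n = 16.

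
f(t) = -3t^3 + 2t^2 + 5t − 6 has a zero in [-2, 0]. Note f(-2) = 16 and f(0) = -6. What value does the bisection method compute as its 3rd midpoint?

m = -1, f(m) = -6 (−); new bracket [-2, -1]
m = -1.5, f(m) = 1.125 (+); new bracket [-1.5, -1]
m = -1.25, f(m) = -3.265625 (−); new bracket [-1.5, -1.25]

-1.25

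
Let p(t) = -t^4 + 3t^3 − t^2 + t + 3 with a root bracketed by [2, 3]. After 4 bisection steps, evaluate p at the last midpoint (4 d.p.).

p(2.5) = 7.0625 > 0, so the root lies in [2.5, 3]
p(2.75) = 3.386719 > 0, so the root lies in [2.75, 3]
p(2.875) = 0.579834 > 0, so the root lies in [2.875, 3]
p(2.9375) = -1.1072 < 0, so the root lies in [2.875, 2.9375]

-1.1072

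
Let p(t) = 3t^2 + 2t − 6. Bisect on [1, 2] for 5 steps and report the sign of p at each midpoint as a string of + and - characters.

midpoint 1.5: p = 3.75 > 0 → [1, 1.5]
midpoint 1.25: p = 1.1875 > 0 → [1, 1.25]
midpoint 1.125: p = 0.046875 > 0 → [1, 1.125]
midpoint 1.0625: p = -0.4883 < 0 → [1.0625, 1.125]
midpoint 1.09375: p = -0.2236 < 0 → [1.09375, 1.125]

+++--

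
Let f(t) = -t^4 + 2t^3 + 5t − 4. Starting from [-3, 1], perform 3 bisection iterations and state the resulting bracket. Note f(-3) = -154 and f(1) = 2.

t = -1 gives f = -12, negative; keep [-1, 1]
t = 0 gives f = -4, negative; keep [0, 1]
t = 0.5 gives f = -1.3125, negative; keep [0.5, 1]

[0.5, 1]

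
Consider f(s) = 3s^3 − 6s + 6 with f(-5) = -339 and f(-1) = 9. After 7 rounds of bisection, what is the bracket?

f(-3) = -57 < 0, so the root lies in [-3, -1]
f(-2) = -6 < 0, so the root lies in [-2, -1]
f(-1.5) = 4.875 > 0, so the root lies in [-2, -1.5]
f(-1.75) = 0.4219 > 0, so the root lies in [-2, -1.75]
f(-1.875) = -2.5254 < 0, so the root lies in [-1.875, -1.75]
f(-1.8125) = -0.988 < 0, so the root lies in [-1.8125, -1.75]
f(-1.78125) = -0.2674 < 0, so the root lies in [-1.78125, -1.75]

[-1.78125, -1.75]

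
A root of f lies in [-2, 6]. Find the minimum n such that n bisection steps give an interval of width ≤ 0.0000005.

24

Width after n steps is 8/2^n. Need 2^n ≥ 8/0.0000005 = 16000000.
2^23 = 8388608 < 16000000 ≤ 2^24 = 16777216, so n = 24.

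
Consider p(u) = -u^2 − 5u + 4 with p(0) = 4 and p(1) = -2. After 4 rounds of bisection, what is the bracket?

m = 0.5, p(m) = 1.25 (+); new bracket [0.5, 1]
m = 0.75, p(m) = -0.3125 (−); new bracket [0.5, 0.75]
m = 0.625, p(m) = 0.484375 (+); new bracket [0.625, 0.75]
m = 0.6875, p(m) = 0.0898 (+); new bracket [0.6875, 0.75]

[0.6875, 0.75]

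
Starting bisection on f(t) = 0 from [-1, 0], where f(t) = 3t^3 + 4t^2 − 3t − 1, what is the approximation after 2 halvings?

-0.25

midpoint -0.5: f = 1.125 > 0 → [-0.5, 0]
midpoint -0.25: f = -0.046875 < 0 → [-0.5, -0.25]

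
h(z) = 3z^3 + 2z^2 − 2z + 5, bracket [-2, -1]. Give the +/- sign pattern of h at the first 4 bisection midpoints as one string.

midpoint -1.5: h = 2.375 > 0 → [-2, -1.5]
midpoint -1.75: h = -1.453125 < 0 → [-1.75, -1.5]
midpoint -1.625: h = 0.658203 > 0 → [-1.75, -1.625]
midpoint -1.6875: h = -0.3459 < 0 → [-1.6875, -1.625]

+-+-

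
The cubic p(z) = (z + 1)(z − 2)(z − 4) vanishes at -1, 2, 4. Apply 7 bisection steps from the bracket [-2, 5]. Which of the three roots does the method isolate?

-1

midpoint 1.5: p = 3.125 > 0 → [-2, 1.5]
midpoint -0.25: p = 7.171875 > 0 → [-2, -0.25]
midpoint -1.125: p = -2.001953 < 0 → [-1.125, -0.25]
midpoint -0.6875: p = 3.9368 > 0 → [-1.125, -0.6875]
midpoint -0.90625: p = 1.3368 > 0 → [-1.125, -0.90625]
midpoint -1.015625: p = -0.2363 < 0 → [-1.015625, -0.90625]
midpoint -0.9609375: p = 0.5738 > 0 → [-1.015625, -0.9609375]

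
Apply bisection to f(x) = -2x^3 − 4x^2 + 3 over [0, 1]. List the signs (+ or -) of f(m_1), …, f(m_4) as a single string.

m = 0.5, f(m) = 1.75 (+); new bracket [0.5, 1]
m = 0.75, f(m) = -0.09375 (−); new bracket [0.5, 0.75]
m = 0.625, f(m) = 0.949219 (+); new bracket [0.625, 0.75]
m = 0.6875, f(m) = 0.4595 (+); new bracket [0.6875, 0.75]

+-++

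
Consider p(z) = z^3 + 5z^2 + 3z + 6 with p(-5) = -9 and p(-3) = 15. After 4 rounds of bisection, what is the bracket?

m = -4, p(m) = 10 (+); new bracket [-5, -4]
m = -4.5, p(m) = 2.625 (+); new bracket [-5, -4.5]
m = -4.75, p(m) = -2.609375 (−); new bracket [-4.75, -4.5]
m = -4.625, p(m) = 0.1465 (+); new bracket [-4.75, -4.625]

[-4.75, -4.625]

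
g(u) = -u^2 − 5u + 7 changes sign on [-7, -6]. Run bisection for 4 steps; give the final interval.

[-6.1875, -6.125]

u = -6.5 gives g = -2.75, negative; keep [-6.5, -6]
u = -6.25 gives g = -0.8125, negative; keep [-6.25, -6]
u = -6.125 gives g = 0.109375, positive; keep [-6.25, -6.125]
u = -6.1875 gives g = -0.3477, negative; keep [-6.1875, -6.125]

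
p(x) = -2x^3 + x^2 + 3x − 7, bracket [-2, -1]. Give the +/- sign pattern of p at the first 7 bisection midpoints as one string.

x = -1.5 gives p = -2.5, negative; keep [-2, -1.5]
x = -1.75 gives p = 1.53125, positive; keep [-1.75, -1.5]
x = -1.625 gives p = -0.652344, negative; keep [-1.75, -1.625]
x = -1.6875 gives p = 0.396, positive; keep [-1.6875, -1.625]
x = -1.65625 gives p = -0.1389, negative; keep [-1.6875, -1.65625]
x = -1.671875 gives p = 0.1259, positive; keep [-1.671875, -1.65625]
x = -1.6640625 gives p = -0.0072, negative; keep [-1.671875, -1.6640625]

-+-+-+-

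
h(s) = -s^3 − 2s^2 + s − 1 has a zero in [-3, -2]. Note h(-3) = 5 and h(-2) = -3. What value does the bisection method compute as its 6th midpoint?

-2.546875

m = -2.5, h(m) = -0.375 (−); new bracket [-3, -2.5]
m = -2.75, h(m) = 1.921875 (+); new bracket [-2.75, -2.5]
m = -2.625, h(m) = 0.681641 (+); new bracket [-2.625, -2.5]
m = -2.5625, h(m) = 0.1311 (+); new bracket [-2.5625, -2.5]
m = -2.53125, h(m) = -0.1274 (−); new bracket [-2.5625, -2.53125]
m = -2.546875, h(m) = 0.0005 (+); new bracket [-2.546875, -2.53125]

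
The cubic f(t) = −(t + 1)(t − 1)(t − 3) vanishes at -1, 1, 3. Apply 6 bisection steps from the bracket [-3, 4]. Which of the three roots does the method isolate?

-1

f(0.5) = -1.875 < 0, so the root lies in [-3, 0.5]
f(-1.25) = 2.390625 > 0, so the root lies in [-1.25, 0.5]
f(-0.375) = -2.900391 < 0, so the root lies in [-1.25, -0.375]
f(-0.8125) = -1.2957 < 0, so the root lies in [-1.25, -0.8125]
f(-1.03125) = 0.2559 > 0, so the root lies in [-1.03125, -0.8125]
f(-0.921875) = -0.5889 < 0, so the root lies in [-1.03125, -0.921875]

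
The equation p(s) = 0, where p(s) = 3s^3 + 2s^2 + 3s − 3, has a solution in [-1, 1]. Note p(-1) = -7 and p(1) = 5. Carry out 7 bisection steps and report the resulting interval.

midpoint 0: p = -3 < 0 → [0, 1]
midpoint 0.5: p = -0.625 < 0 → [0.5, 1]
midpoint 0.75: p = 1.640625 > 0 → [0.5, 0.75]
midpoint 0.625: p = 0.3887 > 0 → [0.5, 0.625]
midpoint 0.5625: p = -0.1458 < 0 → [0.5625, 0.625]
midpoint 0.59375: p = 0.1143 > 0 → [0.5625, 0.59375]
midpoint 0.578125: p = -0.0175 < 0 → [0.578125, 0.59375]

[0.578125, 0.59375]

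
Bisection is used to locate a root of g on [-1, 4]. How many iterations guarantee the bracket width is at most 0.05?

Width after n steps is 5/2^n. Need 2^n ≥ 5/0.05 = 100.
2^6 = 64 < 100 ≤ 2^7 = 128, so n = 7.

7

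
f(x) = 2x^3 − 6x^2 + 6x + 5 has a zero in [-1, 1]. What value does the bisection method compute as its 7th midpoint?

-0.515625

f(0) = 5 > 0, so the root lies in [-1, 0]
f(-0.5) = 0.25 > 0, so the root lies in [-1, -0.5]
f(-0.75) = -3.71875 < 0, so the root lies in [-0.75, -0.5]
f(-0.625) = -1.582 < 0, so the root lies in [-0.625, -0.5]
f(-0.5625) = -0.6294 < 0, so the root lies in [-0.5625, -0.5]
f(-0.53125) = -0.1807 < 0, so the root lies in [-0.53125, -0.5]
f(-0.515625) = 0.0369 > 0, so the root lies in [-0.53125, -0.515625]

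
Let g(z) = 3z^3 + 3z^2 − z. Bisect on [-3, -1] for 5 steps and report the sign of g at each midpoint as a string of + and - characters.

--+--

midpoint -2: g = -10 < 0 → [-2, -1]
midpoint -1.5: g = -1.875 < 0 → [-1.5, -1]
midpoint -1.25: g = 0.078125 > 0 → [-1.5, -1.25]
midpoint -1.375: g = -0.752 < 0 → [-1.375, -1.25]
midpoint -1.3125: g = -0.3025 < 0 → [-1.3125, -1.25]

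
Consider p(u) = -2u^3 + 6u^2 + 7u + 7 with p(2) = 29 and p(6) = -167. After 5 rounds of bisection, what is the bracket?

m = 4, p(m) = 3 (+); new bracket [4, 6]
m = 5, p(m) = -58 (−); new bracket [4, 5]
m = 4.5, p(m) = -22.25 (−); new bracket [4, 4.5]
m = 4.25, p(m) = -8.4062 (−); new bracket [4, 4.25]
m = 4.125, p(m) = -2.4102 (−); new bracket [4, 4.125]

[4, 4.125]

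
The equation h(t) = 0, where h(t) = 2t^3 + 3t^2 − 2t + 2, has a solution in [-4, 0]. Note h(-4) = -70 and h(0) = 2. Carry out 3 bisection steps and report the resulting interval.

[-2.5, -2]

t = -2 gives h = 2, positive; keep [-4, -2]
t = -3 gives h = -19, negative; keep [-3, -2]
t = -2.5 gives h = -5.5, negative; keep [-2.5, -2]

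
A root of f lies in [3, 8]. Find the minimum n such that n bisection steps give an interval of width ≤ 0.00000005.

Width after n steps is 5/2^n. Need 2^n ≥ 5/0.00000005 = 100000000.
2^26 = 67108864 < 100000000 ≤ 2^27 = 134217728, so n = 27.

27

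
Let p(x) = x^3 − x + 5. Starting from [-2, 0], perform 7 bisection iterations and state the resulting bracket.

x = -1 gives p = 5, positive; keep [-2, -1]
x = -1.5 gives p = 3.125, positive; keep [-2, -1.5]
x = -1.75 gives p = 1.390625, positive; keep [-2, -1.75]
x = -1.875 gives p = 0.2832, positive; keep [-2, -1.875]
x = -1.9375 gives p = -0.3357, negative; keep [-1.9375, -1.875]
x = -1.90625 gives p = -0.0207, negative; keep [-1.90625, -1.875]
x = -1.890625 gives p = 0.1327, positive; keep [-1.90625, -1.890625]

[-1.90625, -1.890625]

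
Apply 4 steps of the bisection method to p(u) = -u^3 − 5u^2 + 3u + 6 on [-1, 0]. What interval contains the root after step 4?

m = -0.5, p(m) = 3.375 (+); new bracket [-1, -0.5]
m = -0.75, p(m) = 1.359375 (+); new bracket [-1, -0.75]
m = -0.875, p(m) = 0.216797 (+); new bracket [-1, -0.875]
m = -0.9375, p(m) = -0.3831 (−); new bracket [-0.9375, -0.875]

[-0.9375, -0.875]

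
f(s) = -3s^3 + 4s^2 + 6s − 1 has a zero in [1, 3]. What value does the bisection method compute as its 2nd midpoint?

2.5

m = 2, f(m) = 3 (+); new bracket [2, 3]
m = 2.5, f(m) = -7.875 (−); new bracket [2, 2.5]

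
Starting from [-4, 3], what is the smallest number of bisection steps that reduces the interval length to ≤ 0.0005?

Width after n steps is 7/2^n. Need 2^n ≥ 7/0.0005 = 14000.
2^13 = 8192 < 14000 ≤ 2^14 = 16384, so n = 14.

14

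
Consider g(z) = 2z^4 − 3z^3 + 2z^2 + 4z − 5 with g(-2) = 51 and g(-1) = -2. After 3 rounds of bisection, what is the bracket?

z = -1.5 gives g = 13.75, positive; keep [-1.5, -1]
z = -1.25 gives g = 3.867188, positive; keep [-1.25, -1]
z = -1.125 gives g = 0.506348, positive; keep [-1.125, -1]

[-1.125, -1]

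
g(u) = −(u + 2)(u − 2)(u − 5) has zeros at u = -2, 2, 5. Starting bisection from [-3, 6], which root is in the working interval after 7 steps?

-2

m = 1.5, g(m) = -6.125 (−); new bracket [-3, 1.5]
m = -0.75, g(m) = -19.765625 (−); new bracket [-3, -0.75]
m = -1.875, g(m) = -3.330078 (−); new bracket [-3, -1.875]
m = -2.4375, g(m) = 14.4392 (+); new bracket [-2.4375, -1.875]
m = -2.15625, g(m) = 4.6474 (+); new bracket [-2.15625, -1.875]
m = -2.015625, g(m) = 0.4402 (+); new bracket [-2.015625, -1.875]
m = -1.9453125, g(m) = -1.4985 (−); new bracket [-2.015625, -1.9453125]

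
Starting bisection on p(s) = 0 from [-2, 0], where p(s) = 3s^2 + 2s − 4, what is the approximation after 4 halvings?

p(-1) = -3 < 0, so the root lies in [-2, -1]
p(-1.5) = -0.25 < 0, so the root lies in [-2, -1.5]
p(-1.75) = 1.6875 > 0, so the root lies in [-1.75, -1.5]
p(-1.625) = 0.6719 > 0, so the root lies in [-1.625, -1.5]

-1.625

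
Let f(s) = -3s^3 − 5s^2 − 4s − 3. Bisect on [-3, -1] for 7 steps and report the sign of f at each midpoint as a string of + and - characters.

m = -2, f(m) = 9 (+); new bracket [-2, -1]
m = -1.5, f(m) = 1.875 (+); new bracket [-1.5, -1]
m = -1.25, f(m) = 0.046875 (+); new bracket [-1.25, -1]
m = -1.125, f(m) = -0.5566 (−); new bracket [-1.25, -1.125]
m = -1.1875, f(m) = -0.2771 (−); new bracket [-1.25, -1.1875]
m = -1.21875, f(m) = -0.1209 (−); new bracket [-1.25, -1.21875]
m = -1.234375, f(m) = -0.0385 (−); new bracket [-1.25, -1.234375]

+++----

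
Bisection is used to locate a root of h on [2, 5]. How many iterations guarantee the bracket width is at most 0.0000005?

Width after n steps is 3/2^n. Need 2^n ≥ 3/0.0000005 = 6000000.
2^22 = 4194304 < 6000000 ≤ 2^23 = 8388608, so n = 23.

23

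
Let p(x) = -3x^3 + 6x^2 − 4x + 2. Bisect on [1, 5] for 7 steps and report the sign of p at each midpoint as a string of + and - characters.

x = 3 gives p = -37, negative; keep [1, 3]
x = 2 gives p = -6, negative; keep [1, 2]
x = 1.5 gives p = -0.625, negative; keep [1, 1.5]
x = 1.25 gives p = 0.5156, positive; keep [1.25, 1.5]
x = 1.375 gives p = 0.0449, positive; keep [1.375, 1.5]
x = 1.4375 gives p = -0.2629, negative; keep [1.375, 1.4375]
x = 1.40625 gives p = -0.1025, negative; keep [1.375, 1.40625]

---++--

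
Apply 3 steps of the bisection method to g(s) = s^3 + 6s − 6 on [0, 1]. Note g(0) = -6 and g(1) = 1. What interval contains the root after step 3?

[0.875, 1]

midpoint 0.5: g = -2.875 < 0 → [0.5, 1]
midpoint 0.75: g = -1.078125 < 0 → [0.75, 1]
midpoint 0.875: g = -0.080078 < 0 → [0.875, 1]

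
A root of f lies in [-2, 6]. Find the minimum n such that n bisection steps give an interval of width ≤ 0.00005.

Width after n steps is 8/2^n. Need 2^n ≥ 8/0.00005 = 160000.
2^17 = 131072 < 160000 ≤ 2^18 = 262144, so n = 18.

18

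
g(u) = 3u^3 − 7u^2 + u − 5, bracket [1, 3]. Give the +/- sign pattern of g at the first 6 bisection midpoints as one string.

-+----

m = 2, g(m) = -7 (−); new bracket [2, 3]
m = 2.5, g(m) = 0.625 (+); new bracket [2, 2.5]
m = 2.25, g(m) = -4.015625 (−); new bracket [2.25, 2.5]
m = 2.375, g(m) = -1.9199 (−); new bracket [2.375, 2.5]
m = 2.4375, g(m) = -0.7058 (−); new bracket [2.4375, 2.5]
m = 2.46875, g(m) = -0.0553 (−); new bracket [2.46875, 2.5]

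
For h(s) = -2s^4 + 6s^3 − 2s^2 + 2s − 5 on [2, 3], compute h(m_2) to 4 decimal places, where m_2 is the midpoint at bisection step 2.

-4.2266

m = 2.5, h(m) = 3.125 (+); new bracket [2.5, 3]
m = 2.75, h(m) = -4.226562 (−); new bracket [2.5, 2.75]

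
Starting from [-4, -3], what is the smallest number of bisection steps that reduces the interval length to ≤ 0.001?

Width after n steps is 1/2^n. Need 2^n ≥ 1/0.001 = 1000.
2^9 = 512 < 1000 ≤ 2^10 = 1024, so n = 10.

10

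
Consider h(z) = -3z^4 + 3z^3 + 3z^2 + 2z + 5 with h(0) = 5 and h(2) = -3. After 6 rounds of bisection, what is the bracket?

[1.90625, 1.9375]

midpoint 1: h = 10 > 0 → [1, 2]
midpoint 1.5: h = 9.6875 > 0 → [1.5, 2]
midpoint 1.75: h = 5.628906 > 0 → [1.75, 2]
midpoint 1.875: h = 1.9934 > 0 → [1.875, 2]
midpoint 1.9375: h = -0.3191 < 0 → [1.875, 1.9375]
midpoint 1.90625: h = 0.8813 > 0 → [1.90625, 1.9375]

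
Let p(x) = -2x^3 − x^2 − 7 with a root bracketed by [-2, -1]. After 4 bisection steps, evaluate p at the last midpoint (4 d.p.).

-0.2368

x = -1.5 gives p = -2.5, negative; keep [-2, -1.5]
x = -1.75 gives p = 0.65625, positive; keep [-1.75, -1.5]
x = -1.625 gives p = -1.058594, negative; keep [-1.75, -1.625]
x = -1.6875 gives p = -0.2368, negative; keep [-1.75, -1.6875]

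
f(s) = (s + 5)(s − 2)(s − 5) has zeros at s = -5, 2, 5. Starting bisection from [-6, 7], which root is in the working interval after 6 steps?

-5

s = 0.5 gives f = 37.125, positive; keep [-6, 0.5]
s = -2.75 gives f = 82.828125, positive; keep [-6, -2.75]
s = -4.375 gives f = 37.353516, positive; keep [-6, -4.375]
s = -5.1875 gives f = -13.7292, negative; keep [-5.1875, -4.375]
s = -4.78125 gives f = 14.5095, positive; keep [-5.1875, -4.78125]
s = -4.984375 gives f = 1.0896, positive; keep [-5.1875, -4.984375]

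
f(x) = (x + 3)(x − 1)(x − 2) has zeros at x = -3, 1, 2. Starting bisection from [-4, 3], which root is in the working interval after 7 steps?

-3

f(-0.5) = 9.375 > 0, so the root lies in [-4, -0.5]
f(-2.25) = 10.359375 > 0, so the root lies in [-4, -2.25]
f(-3.125) = -2.642578 < 0, so the root lies in [-3.125, -2.25]
f(-2.6875) = 5.4016 > 0, so the root lies in [-3.125, -2.6875]
f(-2.90625) = 1.7967 > 0, so the root lies in [-3.125, -2.90625]
f(-3.015625) = -0.3147 < 0, so the root lies in [-3.015625, -2.90625]
f(-2.9609375) = 0.7676 > 0, so the root lies in [-3.015625, -2.9609375]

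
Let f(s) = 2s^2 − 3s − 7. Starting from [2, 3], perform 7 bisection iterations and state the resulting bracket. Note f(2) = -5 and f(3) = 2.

[2.7578125, 2.765625]

s = 2.5 gives f = -2, negative; keep [2.5, 3]
s = 2.75 gives f = -0.125, negative; keep [2.75, 3]
s = 2.875 gives f = 0.90625, positive; keep [2.75, 2.875]
s = 2.8125 gives f = 0.3828, positive; keep [2.75, 2.8125]
s = 2.78125 gives f = 0.127, positive; keep [2.75, 2.78125]
s = 2.765625 gives f = 0.0005, positive; keep [2.75, 2.765625]
s = 2.7578125 gives f = -0.0624, negative; keep [2.7578125, 2.765625]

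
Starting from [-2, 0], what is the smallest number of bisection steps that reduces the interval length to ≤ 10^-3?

11

Width after n steps is 2/2^n. Need 2^n ≥ 2/10^-3 = 2000.
2^10 = 1024 < 2000 ≤ 2^11 = 2048, so n = 11.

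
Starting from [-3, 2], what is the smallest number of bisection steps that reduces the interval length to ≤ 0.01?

9

Width after n steps is 5/2^n. Need 2^n ≥ 5/0.01 = 500.
2^8 = 256 < 500 ≤ 2^9 = 512, so n = 9.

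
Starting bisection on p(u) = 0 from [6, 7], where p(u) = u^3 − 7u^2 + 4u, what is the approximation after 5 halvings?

6.34375

p(6.5) = 4.875 > 0, so the root lies in [6, 6.5]
p(6.25) = -4.296875 < 0, so the root lies in [6.25, 6.5]
p(6.375) = 0.099609 > 0, so the root lies in [6.25, 6.375]
p(6.3125) = -2.1453 < 0, so the root lies in [6.3125, 6.375]
p(6.34375) = -1.0346 < 0, so the root lies in [6.34375, 6.375]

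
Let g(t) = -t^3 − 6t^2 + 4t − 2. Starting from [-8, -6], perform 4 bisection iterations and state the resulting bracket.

g(-7) = 19 > 0, so the root lies in [-7, -6]
g(-6.5) = -6.875 < 0, so the root lies in [-7, -6.5]
g(-6.75) = 5.171875 > 0, so the root lies in [-6.75, -6.5]
g(-6.625) = -1.0684 < 0, so the root lies in [-6.75, -6.625]

[-6.75, -6.625]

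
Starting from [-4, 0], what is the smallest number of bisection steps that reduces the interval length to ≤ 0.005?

10

Width after n steps is 4/2^n. Need 2^n ≥ 4/0.005 = 800.
2^9 = 512 < 800 ≤ 2^10 = 1024, so n = 10.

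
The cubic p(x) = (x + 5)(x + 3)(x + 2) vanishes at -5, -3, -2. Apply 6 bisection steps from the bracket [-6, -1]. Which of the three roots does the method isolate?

m = -3.5, p(m) = 1.125 (+); new bracket [-6, -3.5]
m = -4.75, p(m) = 1.203125 (+); new bracket [-6, -4.75]
m = -5.375, p(m) = -3.005859 (−); new bracket [-5.375, -4.75]
m = -5.0625, p(m) = -0.3948 (−); new bracket [-5.0625, -4.75]
m = -4.90625, p(m) = 0.5194 (+); new bracket [-5.0625, -4.90625]
m = -4.984375, p(m) = 0.0925 (+); new bracket [-5.0625, -4.984375]

-5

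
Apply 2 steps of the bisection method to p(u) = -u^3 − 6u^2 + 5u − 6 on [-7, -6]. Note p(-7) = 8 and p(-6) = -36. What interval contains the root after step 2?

p(-6.5) = -17.375 < 0, so the root lies in [-7, -6.5]
p(-6.75) = -5.578125 < 0, so the root lies in [-7, -6.75]

[-7, -6.75]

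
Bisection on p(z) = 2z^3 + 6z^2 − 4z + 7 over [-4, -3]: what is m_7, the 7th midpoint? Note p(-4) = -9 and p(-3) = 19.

midpoint -3.5: p = 8.75 > 0 → [-4, -3.5]
midpoint -3.75: p = 0.90625 > 0 → [-4, -3.75]
midpoint -3.875: p = -3.777344 < 0 → [-3.875, -3.75]
midpoint -3.8125: p = -1.3696 < 0 → [-3.8125, -3.75]
midpoint -3.78125: p = -0.2154 < 0 → [-3.78125, -3.75]
midpoint -3.765625: p = 0.3495 > 0 → [-3.78125, -3.765625]
midpoint -3.7734375: p = 0.0681 > 0 → [-3.78125, -3.7734375]

-3.7734375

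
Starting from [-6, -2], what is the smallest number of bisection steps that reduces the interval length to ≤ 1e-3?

12

Width after n steps is 4/2^n. Need 2^n ≥ 4/1e-3 = 4000.
2^11 = 2048 < 4000 ≤ 2^12 = 4096, so n = 12.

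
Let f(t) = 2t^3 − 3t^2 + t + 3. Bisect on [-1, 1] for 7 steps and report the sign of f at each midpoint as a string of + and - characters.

++-++-+

midpoint 0: f = 3 > 0 → [-1, 0]
midpoint -0.5: f = 1.5 > 0 → [-1, -0.5]
midpoint -0.75: f = -0.28125 < 0 → [-0.75, -0.5]
midpoint -0.625: f = 0.7148 > 0 → [-0.75, -0.625]
midpoint -0.6875: f = 0.2446 > 0 → [-0.75, -0.6875]
midpoint -0.71875: f = -0.0112 < 0 → [-0.71875, -0.6875]
midpoint -0.703125: f = 0.1185 > 0 → [-0.71875, -0.703125]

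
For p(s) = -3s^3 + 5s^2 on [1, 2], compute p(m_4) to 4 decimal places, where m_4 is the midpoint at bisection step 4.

-0.1780

s = 1.5 gives p = 1.125, positive; keep [1.5, 2]
s = 1.75 gives p = -0.765625, negative; keep [1.5, 1.75]
s = 1.625 gives p = 0.330078, positive; keep [1.625, 1.75]
s = 1.6875 gives p = -0.178, negative; keep [1.625, 1.6875]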